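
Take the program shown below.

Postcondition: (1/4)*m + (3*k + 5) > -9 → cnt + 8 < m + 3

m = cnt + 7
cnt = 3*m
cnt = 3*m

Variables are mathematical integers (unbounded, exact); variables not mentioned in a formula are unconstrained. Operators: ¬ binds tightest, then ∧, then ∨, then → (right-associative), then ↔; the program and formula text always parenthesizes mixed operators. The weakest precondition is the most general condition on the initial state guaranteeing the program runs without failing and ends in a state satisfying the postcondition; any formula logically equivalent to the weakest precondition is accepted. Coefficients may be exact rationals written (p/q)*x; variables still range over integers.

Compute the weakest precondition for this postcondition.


Working backward. After the program, the postcondition (1/4)*m + (3*k + 5) > -9 → cnt + 8 < m + 3 must hold; in canonical form it is 3*k + (1/4)*m > -14 → cnt < m - 5.
Before cnt := 3*m: 3*k + (1/4)*m > -14 → 2*m < -5
Before cnt := 3*m: 3*k + (1/4)*m > -14 → 2*m < -5
Before m := cnt + 7: (1/4)*cnt + 3*k > -63/4 → 2*cnt < -19
Answer: WP = (1/4)*cnt + 3*k > -63/4 → 2*cnt < -19


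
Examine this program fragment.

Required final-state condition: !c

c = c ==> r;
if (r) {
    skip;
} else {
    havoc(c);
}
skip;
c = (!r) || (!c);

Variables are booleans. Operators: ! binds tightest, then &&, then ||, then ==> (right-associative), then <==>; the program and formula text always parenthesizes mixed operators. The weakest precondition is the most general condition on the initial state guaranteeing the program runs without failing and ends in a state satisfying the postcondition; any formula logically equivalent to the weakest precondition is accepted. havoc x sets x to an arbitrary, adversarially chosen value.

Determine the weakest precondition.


Working backward. After the program, !c must hold.
Before c := (!r) || (!c): !((!r) || (!c))
Before skip: !((!r) || (!c))
Then branch requires !((!r) || (!c)); else branch requires false.
Before the if: (r ==> (!((!r) || (!c)))) && r
Before c := c ==> r: (r ==> (!((!r) || (!(c ==> r))))) && r
Answer: WP = (r ==> (!((!r) || (!(c ==> r))))) && r


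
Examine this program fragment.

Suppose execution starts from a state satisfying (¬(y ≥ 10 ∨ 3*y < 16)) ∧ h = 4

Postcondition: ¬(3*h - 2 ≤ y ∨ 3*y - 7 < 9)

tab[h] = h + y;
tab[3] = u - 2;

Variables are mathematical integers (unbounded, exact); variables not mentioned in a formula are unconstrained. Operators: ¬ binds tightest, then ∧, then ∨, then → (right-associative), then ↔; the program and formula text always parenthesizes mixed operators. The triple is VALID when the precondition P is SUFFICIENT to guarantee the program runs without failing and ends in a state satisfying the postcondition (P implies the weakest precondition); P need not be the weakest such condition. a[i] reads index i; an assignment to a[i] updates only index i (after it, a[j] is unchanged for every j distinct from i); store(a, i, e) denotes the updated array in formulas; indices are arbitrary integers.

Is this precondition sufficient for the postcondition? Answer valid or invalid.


Working backward. After the program, the postcondition ¬(3*h - 2 ≤ y ∨ 3*y - 7 < 9) must hold; in canonical form it is ¬(3*h ≤ y + 2 ∨ 3*y < 16).
Before tab[3] := u - 2: ¬(3*h ≤ y + 2 ∨ 3*y < 16)
Before tab[h] := h + y: ¬(3*h ≤ y + 2 ∨ 3*y < 16)
The weakest precondition is ¬(3*h ≤ y + 2 ∨ 3*y < 16).
Check whether (¬(y ≥ 10 ∨ 3*y < 16)) ∧ h = 4 implies it.
Every state satisfying the precondition satisfies the weakest precondition: the implication holds.
Answer: valid


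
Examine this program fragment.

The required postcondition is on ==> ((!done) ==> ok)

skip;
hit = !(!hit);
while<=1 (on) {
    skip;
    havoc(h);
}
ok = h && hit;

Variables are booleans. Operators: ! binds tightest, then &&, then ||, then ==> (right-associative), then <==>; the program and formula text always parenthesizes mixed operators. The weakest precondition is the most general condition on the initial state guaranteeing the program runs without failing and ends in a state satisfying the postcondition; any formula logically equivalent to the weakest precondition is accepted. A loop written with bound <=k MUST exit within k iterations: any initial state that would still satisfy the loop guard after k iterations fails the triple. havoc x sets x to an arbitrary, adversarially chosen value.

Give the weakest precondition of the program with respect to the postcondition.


Working backward. After the program, on ==> ((!done) ==> ok) must hold.
Before ok := h && hit: on ==> ((!done) ==> (h && hit))
Before the loop (bound <=1), unroll the exhaustion recursion (WP_0 = exit-now case; WP_j = one more guarded iteration, up to j = 1):
  WP_0: (!on) && (on ==> ((!done) ==> (h && hit)))
  WP_1: (on ==> ((!on) && (on ==> ((!done) ==> hit)) && (on ==> done))) && ((!on) ==> (on ==> ((!done) ==> (h && hit))))
So before the loop: (on ==> ((!on) && (on ==> ((!done) ==> hit)) && (on ==> done))) && ((!on) ==> (on ==> ((!done) ==> (h && hit))))
Before hit := !(!hit): (on ==> ((!on) && (on ==> ((!done) ==> hit)) && (on ==> done))) && ((!on) ==> (on ==> ((!done) ==> (h && hit))))
Before skip: (on ==> ((!on) && (on ==> ((!done) ==> hit)) && (on ==> done))) && ((!on) ==> (on ==> ((!done) ==> (h && hit))))
Answer: WP = (on ==> ((!on) && (on ==> ((!done) ==> hit)) && (on ==> done))) && ((!on) ==> (on ==> ((!done) ==> (h && hit))))


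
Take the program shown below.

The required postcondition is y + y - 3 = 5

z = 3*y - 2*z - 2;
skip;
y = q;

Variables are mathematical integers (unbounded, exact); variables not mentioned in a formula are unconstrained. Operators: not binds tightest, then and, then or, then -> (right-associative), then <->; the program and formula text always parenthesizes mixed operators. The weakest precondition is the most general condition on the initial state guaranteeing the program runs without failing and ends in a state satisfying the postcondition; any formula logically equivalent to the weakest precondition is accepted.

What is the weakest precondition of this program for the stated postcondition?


Working backward. After the program, the postcondition y + y - 3 = 5 must hold; in canonical form it is 2*y = 8.
Before y := q: 2*q = 8
Before skip: 2*q = 8
Before z := 3*y - 2*z - 2: 2*q = 8
Answer: WP = 2*q = 8


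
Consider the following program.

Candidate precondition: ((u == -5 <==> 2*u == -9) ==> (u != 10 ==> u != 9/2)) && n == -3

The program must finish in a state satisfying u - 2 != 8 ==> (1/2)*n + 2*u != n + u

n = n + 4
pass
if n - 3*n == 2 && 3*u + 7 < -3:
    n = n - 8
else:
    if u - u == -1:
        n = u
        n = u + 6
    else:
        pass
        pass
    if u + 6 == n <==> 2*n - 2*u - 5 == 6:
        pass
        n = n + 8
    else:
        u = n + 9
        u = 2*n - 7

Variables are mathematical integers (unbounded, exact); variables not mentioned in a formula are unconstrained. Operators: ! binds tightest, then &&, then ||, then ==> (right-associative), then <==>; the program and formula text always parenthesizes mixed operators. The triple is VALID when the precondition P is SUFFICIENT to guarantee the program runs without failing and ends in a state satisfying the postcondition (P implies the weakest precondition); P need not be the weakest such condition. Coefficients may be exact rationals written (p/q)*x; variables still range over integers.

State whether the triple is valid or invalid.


Working backward. After the program, the postcondition u - 2 != 8 ==> (1/2)*n + 2*u != n + u must hold; in canonical form it is u != 10 ==> u != (1/2)*n.
Then branch requires u != 10 ==> u != (1/2)*n - 4; else branch requires ((u == n - 6 <==> 2*n == 2*u + 11) ==> (u != 10 ==> u != (1/2)*n + 4)) && ((!(u == n - 6 <==> 2*n == 2*u + 11)) ==> (2*n != 17 ==> (3/2)*n != 7)).
Before the if: ((2*n == -2 && 3*u < -10) ==> (u != 10 ==> u != (1/2)*n - 4)) && ((!(2*n == -2 && 3*u < -10)) ==> (((u == n - 6 <==> 2*n == 2*u + 11) ==> (u != 10 ==> u != (1/2)*n + 4)) && ((!(u == n - 6 <==> 2*n == 2*u + 11)) ==> (2*n != 17 ==> (3/2)*n != 7))))
Before skip: ((2*n == -2 && 3*u < -10) ==> (u != 10 ==> u != (1/2)*n - 4)) && ((!(2*n == -2 && 3*u < -10)) ==> (((u == n - 6 <==> 2*n == 2*u + 11) ==> (u != 10 ==> u != (1/2)*n + 4)) && ((!(u == n - 6 <==> 2*n == 2*u + 11)) ==> (2*n != 17 ==> (3/2)*n != 7))))
Before n := n + 4: ((2*n == -10 && 3*u < -10) ==> (u != 10 ==> u != (1/2)*n - 2)) && ((!(2*n == -10 && 3*u < -10)) ==> (((u == n - 2 <==> 2*n == 2*u + 3) ==> (u != 10 ==> u != (1/2)*n + 6)) && ((!(u == n - 2 <==> 2*n == 2*u + 3)) ==> (2*n != 9 ==> (3/2)*n != 1))))
The weakest precondition is ((2*n == -10 && 3*u < -10) ==> (u != 10 ==> u != (1/2)*n - 2)) && ((!(2*n == -10 && 3*u < -10)) ==> (((u == n - 2 <==> 2*n == 2*u + 3) ==> (u != 10 ==> u != (1/2)*n + 6)) && ((!(u == n - 2 <==> 2*n == 2*u + 3)) ==> (2*n != 9 ==> (3/2)*n != 1)))).
Check whether ((u == -5 <==> 2*u == -9) ==> (u != 10 ==> u != 9/2)) && n == -3 implies it.
Every state satisfying the precondition satisfies the weakest precondition: the implication holds.
Answer: valid


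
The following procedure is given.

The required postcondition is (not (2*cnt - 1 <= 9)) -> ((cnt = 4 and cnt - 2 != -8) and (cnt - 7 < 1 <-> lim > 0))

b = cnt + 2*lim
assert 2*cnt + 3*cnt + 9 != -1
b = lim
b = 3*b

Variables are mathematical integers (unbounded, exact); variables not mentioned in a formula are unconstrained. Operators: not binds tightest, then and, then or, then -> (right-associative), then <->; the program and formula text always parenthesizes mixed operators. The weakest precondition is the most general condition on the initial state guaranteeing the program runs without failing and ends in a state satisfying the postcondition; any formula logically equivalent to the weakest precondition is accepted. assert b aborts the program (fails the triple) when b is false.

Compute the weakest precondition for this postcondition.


Working backward. After the program, the postcondition (not (2*cnt - 1 <= 9)) -> ((cnt = 4 and cnt - 2 != -8) and (cnt - 7 < 1 <-> lim > 0)) must hold; in canonical form it is (not (2*cnt <= 10)) -> (cnt = 4 and cnt != -6 and (cnt < 8 <-> lim > 0)).
Before b := 3*b: (not (2*cnt <= 10)) -> (cnt = 4 and cnt != -6 and (cnt < 8 <-> lim > 0))
Before b := lim: (not (2*cnt <= 10)) -> (cnt = 4 and cnt != -6 and (cnt < 8 <-> lim > 0))
Before assert 2*cnt + 3*cnt + 9 != -1: 5*cnt != -10 and ((not (2*cnt <= 10)) -> (cnt = 4 and cnt != -6 and (cnt < 8 <-> lim > 0)))
Before b := cnt + 2*lim: 5*cnt != -10 and ((not (2*cnt <= 10)) -> (cnt = 4 and cnt != -6 and (cnt < 8 <-> lim > 0)))
Answer: WP = 5*cnt != -10 and ((not (2*cnt <= 10)) -> (cnt = 4 and cnt != -6 and (cnt < 8 <-> lim > 0)))


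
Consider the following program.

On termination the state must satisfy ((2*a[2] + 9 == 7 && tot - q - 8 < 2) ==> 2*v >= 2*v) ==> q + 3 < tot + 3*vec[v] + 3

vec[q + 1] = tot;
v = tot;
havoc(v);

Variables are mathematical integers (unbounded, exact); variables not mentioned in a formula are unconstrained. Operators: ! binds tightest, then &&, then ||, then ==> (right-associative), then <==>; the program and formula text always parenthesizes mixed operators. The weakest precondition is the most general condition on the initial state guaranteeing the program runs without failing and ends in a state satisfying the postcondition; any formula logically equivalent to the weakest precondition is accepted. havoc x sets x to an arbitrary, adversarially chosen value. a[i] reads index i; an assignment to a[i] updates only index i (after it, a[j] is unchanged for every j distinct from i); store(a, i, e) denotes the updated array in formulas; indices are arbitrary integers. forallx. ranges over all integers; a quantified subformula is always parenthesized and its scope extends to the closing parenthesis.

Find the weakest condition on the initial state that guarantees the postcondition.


Working backward. After the program, the postcondition ((2*a[2] + 9 == 7 && tot - q - 8 < 2) ==> 2*v >= 2*v) ==> q + 3 < tot + 3*vec[v] + 3 must hold; in canonical form it is q < 3*vec[v] + tot.
Before havoc v: forall v_1. q < 3*vec[v_1] + tot
Before v := tot: forall v_1. q < 3*vec[v_1] + tot
Before vec[q + 1] := tot: forall v_1. q < 3*store(vec, q + 1, tot)[v_1] + tot
Answer: WP = forall v_1. q < 3*store(vec, q + 1, tot)[v_1] + tot


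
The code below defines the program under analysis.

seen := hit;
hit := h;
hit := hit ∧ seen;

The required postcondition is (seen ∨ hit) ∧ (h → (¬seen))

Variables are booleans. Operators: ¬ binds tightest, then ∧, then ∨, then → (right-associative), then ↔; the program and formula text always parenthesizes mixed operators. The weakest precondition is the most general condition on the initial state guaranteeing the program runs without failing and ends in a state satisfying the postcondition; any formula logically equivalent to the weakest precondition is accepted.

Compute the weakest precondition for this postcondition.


Working backward. After the program, (seen ∨ hit) ∧ (h → (¬seen)) must hold.
Before hit := hit ∧ seen: (seen ∨ (hit ∧ seen)) ∧ (h → (¬seen))
Before hit := h: (seen ∨ (h ∧ seen)) ∧ (h → (¬seen))
Before seen := hit: (hit ∨ (h ∧ hit)) ∧ (h → (¬hit))
Answer: WP = (hit ∨ (h ∧ hit)) ∧ (h → (¬hit))


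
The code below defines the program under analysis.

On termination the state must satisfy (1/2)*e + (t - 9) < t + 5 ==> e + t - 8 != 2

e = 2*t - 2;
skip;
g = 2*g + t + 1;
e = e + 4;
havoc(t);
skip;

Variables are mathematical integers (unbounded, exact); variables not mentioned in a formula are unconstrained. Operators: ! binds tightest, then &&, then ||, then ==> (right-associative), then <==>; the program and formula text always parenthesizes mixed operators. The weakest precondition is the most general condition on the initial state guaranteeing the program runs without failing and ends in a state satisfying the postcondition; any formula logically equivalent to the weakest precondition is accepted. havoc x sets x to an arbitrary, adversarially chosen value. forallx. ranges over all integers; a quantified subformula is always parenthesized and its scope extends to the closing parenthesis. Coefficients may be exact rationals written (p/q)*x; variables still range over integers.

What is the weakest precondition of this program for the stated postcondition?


Working backward. After the program, the postcondition (1/2)*e + (t - 9) < t + 5 ==> e + t - 8 != 2 must hold; in canonical form it is (1/2)*e < 14 ==> e + t != 10.
Before skip: (1/2)*e < 14 ==> e + t != 10
Before havoc t: forall t_1. ((1/2)*e < 14 ==> e + t_1 != 10)
Before e := e + 4: forall t_1. ((1/2)*e < 12 ==> e + t_1 != 6)
Before g := 2*g + t + 1: forall t_1. ((1/2)*e < 12 ==> e + t_1 != 6)
Before skip: forall t_1. ((1/2)*e < 12 ==> e + t_1 != 6)
Before e := 2*t - 2: forall t_1. (t < 13 ==> 2*t + t_1 != 8)
Answer: WP = forall t_1. (t < 13 ==> 2*t + t_1 != 8)


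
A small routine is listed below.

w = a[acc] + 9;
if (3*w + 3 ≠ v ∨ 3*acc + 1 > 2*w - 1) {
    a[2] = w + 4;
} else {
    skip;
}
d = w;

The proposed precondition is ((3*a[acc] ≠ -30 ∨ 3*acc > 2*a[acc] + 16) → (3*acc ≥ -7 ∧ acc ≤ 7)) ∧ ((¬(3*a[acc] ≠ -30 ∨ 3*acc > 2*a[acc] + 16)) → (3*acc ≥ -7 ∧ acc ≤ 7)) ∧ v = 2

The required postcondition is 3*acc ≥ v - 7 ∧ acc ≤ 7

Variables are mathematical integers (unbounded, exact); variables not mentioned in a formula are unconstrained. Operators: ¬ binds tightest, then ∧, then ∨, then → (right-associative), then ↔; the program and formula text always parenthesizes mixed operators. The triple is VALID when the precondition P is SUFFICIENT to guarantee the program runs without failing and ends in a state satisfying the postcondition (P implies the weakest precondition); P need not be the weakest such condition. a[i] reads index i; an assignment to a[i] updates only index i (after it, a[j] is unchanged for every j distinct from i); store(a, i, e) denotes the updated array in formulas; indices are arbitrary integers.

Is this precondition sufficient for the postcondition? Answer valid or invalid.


Working backward. After the program, 3*acc ≥ v - 7 ∧ acc ≤ 7 must hold.
Before d := w: 3*acc ≥ v - 7 ∧ acc ≤ 7
Then branch requires 3*acc ≥ v - 7 ∧ acc ≤ 7; else branch requires 3*acc ≥ v - 7 ∧ acc ≤ 7.
Before the if: ((3*w ≠ v - 3 ∨ 3*acc > 2*w - 2) → (3*acc ≥ v - 7 ∧ acc ≤ 7)) ∧ ((¬(3*w ≠ v - 3 ∨ 3*acc > 2*w - 2)) → (3*acc ≥ v - 7 ∧ acc ≤ 7))
Before w := a[acc] + 9: ((3*a[acc] ≠ v - 30 ∨ 3*acc > 2*a[acc] + 16) → (3*acc ≥ v - 7 ∧ acc ≤ 7)) ∧ ((¬(3*a[acc] ≠ v - 30 ∨ 3*acc > 2*a[acc] + 16)) → (3*acc ≥ v - 7 ∧ acc ≤ 7))
The weakest precondition is ((3*a[acc] ≠ v - 30 ∨ 3*acc > 2*a[acc] + 16) → (3*acc ≥ v - 7 ∧ acc ≤ 7)) ∧ ((¬(3*a[acc] ≠ v - 30 ∨ 3*acc > 2*a[acc] + 16)) → (3*acc ≥ v - 7 ∧ acc ≤ 7)).
Check whether ((3*a[acc] ≠ -30 ∨ 3*acc > 2*a[acc] + 16) → (3*acc ≥ -7 ∧ acc ≤ 7)) ∧ ((¬(3*a[acc] ≠ -30 ∨ 3*acc > 2*a[acc] + 16)) → (3*acc ≥ -7 ∧ acc ≤ 7)) ∧ v = 2 implies it.
Countermodel: at the initial state a = {[-2] = -10, elsewhere -10}, acc = -2, v = 2, the precondition holds but the weakest precondition fails.
Answer: invalid


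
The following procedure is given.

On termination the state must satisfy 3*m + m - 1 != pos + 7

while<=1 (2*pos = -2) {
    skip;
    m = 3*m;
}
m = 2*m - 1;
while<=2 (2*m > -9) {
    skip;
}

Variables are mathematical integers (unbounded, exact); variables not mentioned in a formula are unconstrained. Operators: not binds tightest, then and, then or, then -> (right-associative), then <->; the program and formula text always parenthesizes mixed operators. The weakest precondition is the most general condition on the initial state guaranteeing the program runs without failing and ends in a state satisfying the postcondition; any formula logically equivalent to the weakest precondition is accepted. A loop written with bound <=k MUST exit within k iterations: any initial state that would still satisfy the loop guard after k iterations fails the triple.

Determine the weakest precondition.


Working backward. After the program, the postcondition 3*m + m - 1 != pos + 7 must hold; in canonical form it is 4*m != pos + 8.
Before the loop (bound <=2), unroll the exhaustion recursion (WP_0 = exit-now case; WP_j = one more guarded iteration, up to j = 2):
  WP_0: (not (2*m > -9)) and 4*m != pos + 8
  WP_1: (2*m > -9 -> ((not (2*m > -9)) and 4*m != pos + 8)) and ((not (2*m > -9)) -> 4*m != pos + 8)
  WP_2: (2*m > -9 -> ((2*m > -9 -> ((not (2*m > -9)) and 4*m != pos + 8)) and ((not (2*m > -9)) -> 4*m != pos + 8))) and ((not (2*m > -9)) -> 4*m != pos + 8)
So before the loop: (2*m > -9 -> ((2*m > -9 -> ((not (2*m > -9)) and 4*m != pos + 8)) and ((not (2*m > -9)) -> 4*m != pos + 8))) and ((not (2*m > -9)) -> 4*m != pos + 8)
Before m := 2*m - 1: (4*m > -7 -> ((4*m > -7 -> ((not (4*m > -7)) and 8*m != pos + 12)) and ((not (4*m > -7)) -> 8*m != pos + 12))) and ((not (4*m > -7)) -> 8*m != pos + 12)
Before the loop (bound <=1), unroll the exhaustion recursion (WP_0 = exit-now case; WP_j = one more guarded iteration, up to j = 1):
  WP_0: (not (2*pos = -2)) and (4*m > -7 -> ((4*m > -7 -> ((not (4*m > -7)) and 8*m != pos + 12)) and ((not (4*m > -7)) -> 8*m != pos + 12))) and ((not (4*m > -7)) -> 8*m != pos + 12)
  WP_1: (2*pos = -2 -> ((not (2*pos = -2)) and (12*m > -7 -> ((12*m > -7 -> ((not (12*m > -7)) and 24*m != pos + 12)) and ((not (12*m > -7)) -> 24*m != pos + 12))) and ((not (12*m > -7)) -> 24*m != pos + 12))) and ((not (2*pos = -2)) -> ((4*m > -7 -> ((4*m > -7 -> ((not (4*m > -7)) and 8*m != pos + 12)) and ((not (4*m > -7)) -> 8*m != pos + 12))) and ((not (4*m > -7)) -> 8*m != pos + 12)))
So before the loop: (2*pos = -2 -> ((not (2*pos = -2)) and (12*m > -7 -> ((12*m > -7 -> ((not (12*m > -7)) and 24*m != pos + 12)) and ((not (12*m > -7)) -> 24*m != pos + 12))) and ((not (12*m > -7)) -> 24*m != pos + 12))) and ((not (2*pos = -2)) -> ((4*m > -7 -> ((4*m > -7 -> ((not (4*m > -7)) and 8*m != pos + 12)) and ((not (4*m > -7)) -> 8*m != pos + 12))) and ((not (4*m > -7)) -> 8*m != pos + 12)))
Answer: WP = (2*pos = -2 -> ((not (2*pos = -2)) and (12*m > -7 -> ((12*m > -7 -> ((not (12*m > -7)) and 24*m != pos + 12)) and ((not (12*m > -7)) -> 24*m != pos + 12))) and ((not (12*m > -7)) -> 24*m != pos + 12))) and ((not (2*pos = -2)) -> ((4*m > -7 -> ((4*m > -7 -> ((not (4*m > -7)) and 8*m != pos + 12)) and ((not (4*m > -7)) -> 8*m != pos + 12))) and ((not (4*m > -7)) -> 8*m != pos + 12)))


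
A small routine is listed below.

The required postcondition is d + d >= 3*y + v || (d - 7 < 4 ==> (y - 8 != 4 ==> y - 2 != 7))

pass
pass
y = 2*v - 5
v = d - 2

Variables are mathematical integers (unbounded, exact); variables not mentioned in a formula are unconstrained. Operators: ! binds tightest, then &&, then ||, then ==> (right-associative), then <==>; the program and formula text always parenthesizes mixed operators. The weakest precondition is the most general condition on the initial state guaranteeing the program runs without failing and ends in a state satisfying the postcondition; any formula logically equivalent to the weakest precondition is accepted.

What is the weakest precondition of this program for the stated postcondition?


Working backward. After the program, the postcondition d + d >= 3*y + v || (d - 7 < 4 ==> (y - 8 != 4 ==> y - 2 != 7)) must hold; in canonical form it is 2*d >= v + 3*y || (d < 11 ==> (y != 12 ==> y != 9)).
Before v := d - 2: d >= 3*y - 2 || (d < 11 ==> (y != 12 ==> y != 9))
Before y := 2*v - 5: d >= 6*v - 17 || (d < 11 ==> (2*v != 17 ==> 2*v != 14))
Before skip: d >= 6*v - 17 || (d < 11 ==> (2*v != 17 ==> 2*v != 14))
Before skip: d >= 6*v - 17 || (d < 11 ==> (2*v != 17 ==> 2*v != 14))
Answer: WP = d >= 6*v - 17 || (d < 11 ==> (2*v != 17 ==> 2*v != 14))


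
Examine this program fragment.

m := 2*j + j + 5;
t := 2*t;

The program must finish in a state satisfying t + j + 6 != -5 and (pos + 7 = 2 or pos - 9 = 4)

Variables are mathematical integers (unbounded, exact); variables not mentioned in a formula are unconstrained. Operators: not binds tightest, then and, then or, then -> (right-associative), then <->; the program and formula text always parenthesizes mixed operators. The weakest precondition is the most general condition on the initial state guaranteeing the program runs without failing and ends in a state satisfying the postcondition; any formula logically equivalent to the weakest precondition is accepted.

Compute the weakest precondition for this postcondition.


Working backward. After the program, the postcondition t + j + 6 != -5 and (pos + 7 = 2 or pos - 9 = 4) must hold; in canonical form it is j + t != -11 and (pos = -5 or pos = 13).
Before t := 2*t: j + 2*t != -11 and (pos = -5 or pos = 13)
Before m := 2*j + j + 5: j + 2*t != -11 and (pos = -5 or pos = 13)
Answer: WP = j + 2*t != -11 and (pos = -5 or pos = 13)


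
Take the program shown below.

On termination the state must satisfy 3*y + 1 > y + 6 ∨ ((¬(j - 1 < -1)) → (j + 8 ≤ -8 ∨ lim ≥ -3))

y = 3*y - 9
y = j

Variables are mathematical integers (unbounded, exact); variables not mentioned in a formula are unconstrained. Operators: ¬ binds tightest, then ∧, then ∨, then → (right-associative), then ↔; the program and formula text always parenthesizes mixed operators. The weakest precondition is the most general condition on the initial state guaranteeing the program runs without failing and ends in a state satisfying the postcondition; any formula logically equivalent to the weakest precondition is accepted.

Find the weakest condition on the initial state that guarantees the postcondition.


Working backward. After the program, the postcondition 3*y + 1 > y + 6 ∨ ((¬(j - 1 < -1)) → (j + 8 ≤ -8 ∨ lim ≥ -3)) must hold; in canonical form it is 2*y > 5 ∨ ((¬(j < 0)) → (j ≤ -16 ∨ lim ≥ -3)).
Before y := j: 2*j > 5 ∨ ((¬(j < 0)) → (j ≤ -16 ∨ lim ≥ -3))
Before y := 3*y - 9: 2*j > 5 ∨ ((¬(j < 0)) → (j ≤ -16 ∨ lim ≥ -3))
Answer: WP = 2*j > 5 ∨ ((¬(j < 0)) → (j ≤ -16 ∨ lim ≥ -3))


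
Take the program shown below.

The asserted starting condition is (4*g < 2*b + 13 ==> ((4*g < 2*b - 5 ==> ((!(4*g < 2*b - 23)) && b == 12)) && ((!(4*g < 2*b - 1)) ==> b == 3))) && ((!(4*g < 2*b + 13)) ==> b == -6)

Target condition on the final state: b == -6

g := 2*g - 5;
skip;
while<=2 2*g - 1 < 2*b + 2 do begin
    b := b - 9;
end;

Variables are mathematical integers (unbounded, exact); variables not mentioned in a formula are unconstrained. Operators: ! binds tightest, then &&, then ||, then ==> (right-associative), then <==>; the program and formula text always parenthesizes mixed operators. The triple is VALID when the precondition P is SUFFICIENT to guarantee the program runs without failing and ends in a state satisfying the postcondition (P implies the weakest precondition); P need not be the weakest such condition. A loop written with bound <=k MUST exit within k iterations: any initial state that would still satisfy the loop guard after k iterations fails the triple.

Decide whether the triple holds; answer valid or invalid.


Working backward. After the program, b == -6 must hold.
Before the loop (bound <=2), unroll the exhaustion recursion (WP_0 = exit-now case; WP_j = one more guarded iteration, up to j = 2):
  WP_0: (!(2*g < 2*b + 3)) && b == -6
  WP_1: (2*g < 2*b + 3 ==> ((!(2*g < 2*b - 15)) && b == 3)) && ((!(2*g < 2*b + 3)) ==> b == -6)
  WP_2: (2*g < 2*b + 3 ==> ((2*g < 2*b - 15 ==> ((!(2*g < 2*b - 33)) && b == 12)) && ((!(2*g < 2*b - 15)) ==> b == 3))) && ((!(2*g < 2*b + 3)) ==> b == -6)
So before the loop: (2*g < 2*b + 3 ==> ((2*g < 2*b - 15 ==> ((!(2*g < 2*b - 33)) && b == 12)) && ((!(2*g < 2*b - 15)) ==> b == 3))) && ((!(2*g < 2*b + 3)) ==> b == -6)
Before skip: (2*g < 2*b + 3 ==> ((2*g < 2*b - 15 ==> ((!(2*g < 2*b - 33)) && b == 12)) && ((!(2*g < 2*b - 15)) ==> b == 3))) && ((!(2*g < 2*b + 3)) ==> b == -6)
Before g := 2*g - 5: (4*g < 2*b + 13 ==> ((4*g < 2*b - 5 ==> ((!(4*g < 2*b - 23)) && b == 12)) && ((!(4*g < 2*b - 5)) ==> b == 3))) && ((!(4*g < 2*b + 13)) ==> b == -6)
The weakest precondition is (4*g < 2*b + 13 ==> ((4*g < 2*b - 5 ==> ((!(4*g < 2*b - 23)) && b == 12)) && ((!(4*g < 2*b - 5)) ==> b == 3))) && ((!(4*g < 2*b + 13)) ==> b == -6).
Check whether (4*g < 2*b + 13 ==> ((4*g < 2*b - 5 ==> ((!(4*g < 2*b - 23)) && b == 12)) && ((!(4*g < 2*b - 1)) ==> b == 3))) && ((!(4*g < 2*b + 13)) ==> b == -6) implies it.
Countermodel: at the initial state b = 5, g = 2, the precondition holds but the weakest precondition fails.
Answer: invalid


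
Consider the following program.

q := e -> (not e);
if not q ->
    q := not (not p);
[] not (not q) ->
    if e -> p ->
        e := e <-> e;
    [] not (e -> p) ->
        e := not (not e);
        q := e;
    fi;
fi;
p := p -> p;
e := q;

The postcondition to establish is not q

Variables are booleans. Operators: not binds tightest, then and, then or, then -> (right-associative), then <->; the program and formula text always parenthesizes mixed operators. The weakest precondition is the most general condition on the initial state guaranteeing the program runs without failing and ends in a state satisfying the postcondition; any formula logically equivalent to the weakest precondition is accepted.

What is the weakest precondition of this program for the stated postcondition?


Working backward. After the program, not q must hold.
Before e := q: not q
Before p := p -> p: not q
Then branch requires not p; else branch requires ((e -> p) -> (not q)) and ((not (e -> p)) -> (not e)).
Before the if: ((not q) -> (not p)) and (q -> (((e -> p) -> (not q)) and ((not (e -> p)) -> (not e))))
Before q := e -> (not e): ((not (e -> (not e))) -> (not p)) and ((e -> (not e)) -> (((e -> p) -> (not (e -> (not e)))) and ((not (e -> p)) -> (not e))))
Answer: WP = ((not (e -> (not e))) -> (not p)) and ((e -> (not e)) -> (((e -> p) -> (not (e -> (not e)))) and ((not (e -> p)) -> (not e))))


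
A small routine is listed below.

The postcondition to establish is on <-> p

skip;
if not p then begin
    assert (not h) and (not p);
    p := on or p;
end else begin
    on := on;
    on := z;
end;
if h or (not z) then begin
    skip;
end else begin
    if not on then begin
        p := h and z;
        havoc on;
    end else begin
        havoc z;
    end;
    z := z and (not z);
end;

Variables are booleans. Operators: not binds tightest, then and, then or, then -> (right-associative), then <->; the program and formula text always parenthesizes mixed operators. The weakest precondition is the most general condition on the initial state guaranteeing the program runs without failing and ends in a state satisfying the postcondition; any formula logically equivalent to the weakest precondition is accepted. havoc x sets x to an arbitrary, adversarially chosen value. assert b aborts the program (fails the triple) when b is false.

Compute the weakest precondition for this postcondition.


Working backward. After the program, on <-> p must hold.
Then branch requires on <-> p; else branch requires ((not on) -> (h and z and (not (h and z)))) and (on -> (on <-> p)).
Before the if: ((h or (not z)) -> (on <-> p)) and ((not (h or (not z))) -> (((not on) -> (h and z and (not (h and z)))) and (on -> (on <-> p))))
Then branch requires (not h) and (not p) and ((h or (not z)) -> (on <-> (on or p))) and ((not (h or (not z))) -> (((not on) -> (h and z and (not (h and z)))) and (on -> (on <-> (on or p))))); else branch requires ((h or (not z)) -> (z <-> p)) and ((not (h or (not z))) -> (((not z) -> (h and z and (not (h and z)))) and (z -> (z <-> p)))).
Before the if: ((not p) -> ((not h) and (not p) and ((h or (not z)) -> (on <-> (on or p))) and ((not (h or (not z))) -> (((not on) -> (h and z and (not (h and z)))) and (on -> (on <-> (on or p))))))) and (p -> (((h or (not z)) -> (z <-> p)) and ((not (h or (not z))) -> (((not z) -> (h and z and (not (h and z)))) and (z -> (z <-> p))))))
Before skip: ((not p) -> ((not h) and (not p) and ((h or (not z)) -> (on <-> (on or p))) and ((not (h or (not z))) -> (((not on) -> (h and z and (not (h and z)))) and (on -> (on <-> (on or p))))))) and (p -> (((h or (not z)) -> (z <-> p)) and ((not (h or (not z))) -> (((not z) -> (h and z and (not (h and z)))) and (z -> (z <-> p))))))
Answer: WP = ((not p) -> ((not h) and (not p) and ((h or (not z)) -> (on <-> (on or p))) and ((not (h or (not z))) -> (((not on) -> (h and z and (not (h and z)))) and (on -> (on <-> (on or p))))))) and (p -> (((h or (not z)) -> (z <-> p)) and ((not (h or (not z))) -> (((not z) -> (h and z and (not (h and z)))) and (z -> (z <-> p))))))


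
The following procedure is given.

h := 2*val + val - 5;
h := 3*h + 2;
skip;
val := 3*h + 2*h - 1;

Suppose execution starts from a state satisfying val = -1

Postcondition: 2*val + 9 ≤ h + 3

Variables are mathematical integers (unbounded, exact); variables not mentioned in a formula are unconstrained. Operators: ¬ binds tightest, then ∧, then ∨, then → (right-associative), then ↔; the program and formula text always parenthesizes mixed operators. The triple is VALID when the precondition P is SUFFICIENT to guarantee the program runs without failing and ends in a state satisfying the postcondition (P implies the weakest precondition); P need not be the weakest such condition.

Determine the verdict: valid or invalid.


Working backward. After the program, the postcondition 2*val + 9 ≤ h + 3 must hold; in canonical form it is 2*val ≤ h - 6.
Before val := 3*h + 2*h - 1: 9*h ≤ -4
Before skip: 9*h ≤ -4
Before h := 3*h + 2: 27*h ≤ -22
Before h := 2*val + val - 5: 81*val ≤ 113
The weakest precondition is 81*val ≤ 113.
Check whether val = -1 implies it.
Every state satisfying the precondition satisfies the weakest precondition: the implication holds.
Answer: valid


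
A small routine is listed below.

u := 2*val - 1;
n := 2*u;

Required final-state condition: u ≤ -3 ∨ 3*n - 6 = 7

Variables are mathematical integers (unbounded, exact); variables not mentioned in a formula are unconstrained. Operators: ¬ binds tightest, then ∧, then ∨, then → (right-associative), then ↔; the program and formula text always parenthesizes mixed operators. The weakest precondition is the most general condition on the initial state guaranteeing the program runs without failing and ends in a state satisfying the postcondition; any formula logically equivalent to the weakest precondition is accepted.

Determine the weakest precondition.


Working backward. After the program, the postcondition u ≤ -3 ∨ 3*n - 6 = 7 must hold; in canonical form it is u ≤ -3 ∨ 3*n = 13.
Before n := 2*u: u ≤ -3 ∨ 6*u = 13
Before u := 2*val - 1: 2*val ≤ -2 ∨ 12*val = 19
Answer: WP = 2*val ≤ -2 ∨ 12*val = 19


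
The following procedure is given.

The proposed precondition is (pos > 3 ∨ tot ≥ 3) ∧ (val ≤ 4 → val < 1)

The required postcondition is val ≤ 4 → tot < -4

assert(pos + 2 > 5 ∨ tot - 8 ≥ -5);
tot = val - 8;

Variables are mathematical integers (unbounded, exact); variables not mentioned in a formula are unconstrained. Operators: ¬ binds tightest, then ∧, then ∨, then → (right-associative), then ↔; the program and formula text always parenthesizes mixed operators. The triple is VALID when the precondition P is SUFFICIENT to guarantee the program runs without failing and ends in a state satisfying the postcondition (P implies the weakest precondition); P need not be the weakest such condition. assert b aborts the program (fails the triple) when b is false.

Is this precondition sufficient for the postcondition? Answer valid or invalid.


Working backward. After the program, val ≤ 4 → tot < -4 must hold.
Before tot := val - 8: val ≤ 4 → val < 4
Before assert pos + 2 > 5 ∨ tot - 8 ≥ -5: (pos > 3 ∨ tot ≥ 3) ∧ (val ≤ 4 → val < 4)
The weakest precondition is (pos > 3 ∨ tot ≥ 3) ∧ (val ≤ 4 → val < 4).
Check whether (pos > 3 ∨ tot ≥ 3) ∧ (val ≤ 4 → val < 1) implies it.
Every state satisfying the precondition satisfies the weakest precondition: the implication holds.
Answer: valid


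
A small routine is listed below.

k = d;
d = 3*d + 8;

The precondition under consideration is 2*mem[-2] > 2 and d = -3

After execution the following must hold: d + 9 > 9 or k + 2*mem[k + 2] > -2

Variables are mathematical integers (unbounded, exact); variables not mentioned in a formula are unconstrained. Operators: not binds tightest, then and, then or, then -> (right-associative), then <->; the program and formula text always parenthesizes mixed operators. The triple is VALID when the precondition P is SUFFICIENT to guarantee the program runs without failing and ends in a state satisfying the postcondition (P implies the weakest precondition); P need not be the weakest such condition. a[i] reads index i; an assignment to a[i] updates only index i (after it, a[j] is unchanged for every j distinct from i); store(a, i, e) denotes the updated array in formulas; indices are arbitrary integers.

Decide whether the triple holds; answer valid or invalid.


Working backward. After the program, the postcondition d + 9 > 9 or k + 2*mem[k + 2] > -2 must hold; in canonical form it is d > 0 or 2*mem[k + 2] + k > -2.
Before d := 3*d + 8: 3*d > -8 or 2*mem[k + 2] + k > -2
Before k := d: 3*d > -8 or 2*mem[d + 2] + d > -2
The weakest precondition is 3*d > -8 or 2*mem[d + 2] + d > -2.
Check whether 2*mem[-2] > 2 and d = -3 implies it.
Countermodel: at the initial state d = -3, mem = {[-2] = 2, [-1] = 0, elsewhere 0}, the precondition holds but the weakest precondition fails.
Answer: invalid


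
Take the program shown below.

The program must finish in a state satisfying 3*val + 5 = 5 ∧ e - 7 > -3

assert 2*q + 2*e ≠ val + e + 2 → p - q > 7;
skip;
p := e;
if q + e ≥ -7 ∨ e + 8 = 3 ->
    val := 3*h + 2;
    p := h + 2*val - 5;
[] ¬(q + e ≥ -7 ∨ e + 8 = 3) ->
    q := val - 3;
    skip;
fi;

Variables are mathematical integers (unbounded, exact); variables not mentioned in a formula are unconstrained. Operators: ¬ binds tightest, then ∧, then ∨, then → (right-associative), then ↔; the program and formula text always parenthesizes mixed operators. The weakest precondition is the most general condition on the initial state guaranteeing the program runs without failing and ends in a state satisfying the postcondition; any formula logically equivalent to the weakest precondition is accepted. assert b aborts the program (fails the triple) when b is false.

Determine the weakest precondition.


Working backward. After the program, the postcondition 3*val + 5 = 5 ∧ e - 7 > -3 must hold; in canonical form it is 3*val = 0 ∧ e > 4.
Then branch requires 9*h = -6 ∧ e > 4; else branch requires 3*val = 0 ∧ e > 4.
Before the if: ((e + q ≥ -7 ∨ e = -5) → (9*h = -6 ∧ e > 4)) ∧ ((¬(e + q ≥ -7 ∨ e = -5)) → (3*val = 0 ∧ e > 4))
Before p := e: ((e + q ≥ -7 ∨ e = -5) → (9*h = -6 ∧ e > 4)) ∧ ((¬(e + q ≥ -7 ∨ e = -5)) → (3*val = 0 ∧ e > 4))
Before skip: ((e + q ≥ -7 ∨ e = -5) → (9*h = -6 ∧ e > 4)) ∧ ((¬(e + q ≥ -7 ∨ e = -5)) → (3*val = 0 ∧ e > 4))
Before assert 2*q + 2*e ≠ val + e + 2 → p - q > 7: (e + 2*q ≠ val + 2 → p > q + 7) ∧ ((e + q ≥ -7 ∨ e = -5) → (9*h = -6 ∧ e > 4)) ∧ ((¬(e + q ≥ -7 ∨ e = -5)) → (3*val = 0 ∧ e > 4))
Answer: WP = (e + 2*q ≠ val + 2 → p > q + 7) ∧ ((e + q ≥ -7 ∨ e = -5) → (9*h = -6 ∧ e > 4)) ∧ ((¬(e + q ≥ -7 ∨ e = -5)) → (3*val = 0 ∧ e > 4))


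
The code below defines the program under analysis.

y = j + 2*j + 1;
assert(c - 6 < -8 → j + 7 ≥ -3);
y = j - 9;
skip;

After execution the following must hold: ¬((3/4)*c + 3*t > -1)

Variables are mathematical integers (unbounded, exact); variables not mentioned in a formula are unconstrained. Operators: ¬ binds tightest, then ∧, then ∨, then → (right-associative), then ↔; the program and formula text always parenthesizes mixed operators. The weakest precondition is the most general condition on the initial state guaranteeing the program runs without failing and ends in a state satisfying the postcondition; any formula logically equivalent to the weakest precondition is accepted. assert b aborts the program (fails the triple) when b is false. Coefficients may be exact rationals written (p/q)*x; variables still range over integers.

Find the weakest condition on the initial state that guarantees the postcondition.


Working backward. After the program, ¬((3/4)*c + 3*t > -1) must hold.
Before skip: ¬((3/4)*c + 3*t > -1)
Before y := j - 9: ¬((3/4)*c + 3*t > -1)
Before assert c - 6 < -8 → j + 7 ≥ -3: (c < -2 → j ≥ -10) ∧ (¬((3/4)*c + 3*t > -1))
Before y := j + 2*j + 1: (c < -2 → j ≥ -10) ∧ (¬((3/4)*c + 3*t > -1))
Answer: WP = (c < -2 → j ≥ -10) ∧ (¬((3/4)*c + 3*t > -1))


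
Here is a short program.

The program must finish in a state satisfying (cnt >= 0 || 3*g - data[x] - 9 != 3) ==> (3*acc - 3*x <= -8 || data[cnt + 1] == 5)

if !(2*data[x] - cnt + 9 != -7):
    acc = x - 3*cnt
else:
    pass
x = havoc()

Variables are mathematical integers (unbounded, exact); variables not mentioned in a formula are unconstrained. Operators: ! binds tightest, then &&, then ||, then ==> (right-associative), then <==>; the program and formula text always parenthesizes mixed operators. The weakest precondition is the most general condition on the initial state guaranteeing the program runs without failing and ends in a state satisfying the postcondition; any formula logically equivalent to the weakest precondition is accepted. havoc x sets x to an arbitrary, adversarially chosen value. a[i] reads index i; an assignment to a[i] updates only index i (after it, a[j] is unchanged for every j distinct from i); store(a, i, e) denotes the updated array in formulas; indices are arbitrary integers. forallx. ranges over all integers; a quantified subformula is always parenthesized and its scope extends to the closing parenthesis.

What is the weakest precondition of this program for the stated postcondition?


Working backward. After the program, the postcondition (cnt >= 0 || 3*g - data[x] - 9 != 3) ==> (3*acc - 3*x <= -8 || data[cnt + 1] == 5) must hold; in canonical form it is (cnt >= 0 || 3*g != data[x] + 12) ==> (3*acc <= 3*x - 8 || data[cnt + 1] == 5).
Before havoc x: forall x_1. ((cnt >= 0 || 3*g != data[x_1] + 12) ==> (3*acc <= 3*x_1 - 8 || data[cnt + 1] == 5))
Then branch requires forall x_1. ((cnt >= 0 || 3*g != data[x_1] + 12) ==> (3*x <= 9*cnt + 3*x_1 - 8 || data[cnt + 1] == 5)); else branch requires forall x_1. ((cnt >= 0 || 3*g != data[x_1] + 12) ==> (3*acc <= 3*x_1 - 8 || data[cnt + 1] == 5)).
Before the if: ((!(2*data[x] != cnt - 16)) ==> (forall x_1. ((cnt >= 0 || 3*g != data[x_1] + 12) ==> (3*x <= 9*cnt + 3*x_1 - 8 || data[cnt + 1] == 5)))) && (2*data[x] != cnt - 16 ==> (forall x_1. ((cnt >= 0 || 3*g != data[x_1] + 12) ==> (3*acc <= 3*x_1 - 8 || data[cnt + 1] == 5))))
Answer: WP = ((!(2*data[x] != cnt - 16)) ==> (forall x_1. ((cnt >= 0 || 3*g != data[x_1] + 12) ==> (3*x <= 9*cnt + 3*x_1 - 8 || data[cnt + 1] == 5)))) && (2*data[x] != cnt - 16 ==> (forall x_1. ((cnt >= 0 || 3*g != data[x_1] + 12) ==> (3*acc <= 3*x_1 - 8 || data[cnt + 1] == 5))))
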